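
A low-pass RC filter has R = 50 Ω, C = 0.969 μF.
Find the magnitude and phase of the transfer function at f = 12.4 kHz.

Step 1 — Angular frequency: ω = 2π·1.24e+04 = 7.791e+04 rad/s.
Step 2 — Transfer function: H(jω) = 1/(1 + jωRC).
Step 3 — Denominator: 1 + jωRC = 1 + j·7.791e+04·50·9.69e-07 = 1 + j3.775.
Step 4 — H = 0.06558 - j0.2475.
Step 5 — Magnitude: |H| = 0.2561 (-11.8 dB); phase: φ = -75.2°.

|H| = 0.2561 (-11.8 dB), φ = -75.2°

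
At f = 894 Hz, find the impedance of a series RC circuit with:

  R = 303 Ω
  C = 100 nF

Step 1 — Angular frequency: ω = 2π·f = 2π·894 = 5617 rad/s.
Step 2 — Component impedances:
  R: Z = R = 303 Ω
  C: Z = 1/(jωC) = -j/(ω·C) = 0 - j1780 Ω
Step 3 — Series combination: Z_total = R + C = 303 - j1780 Ω = 1806∠-80.3° Ω.

Z = 303 - j1780 Ω = 1806∠-80.3° Ω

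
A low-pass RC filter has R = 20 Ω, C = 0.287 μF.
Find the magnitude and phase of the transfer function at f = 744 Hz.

Step 1 — Angular frequency: ω = 2π·744 = 4675 rad/s.
Step 2 — Transfer function: H(jω) = 1/(1 + jωRC).
Step 3 — Denominator: 1 + jωRC = 1 + j·4675·20·2.87e-07 = 1 + j0.02683.
Step 4 — H = 0.9993 - j0.02681.
Step 5 — Magnitude: |H| = 0.9996 (-0.0 dB); phase: φ = -1.5°.

|H| = 0.9996 (-0.0 dB), φ = -1.5°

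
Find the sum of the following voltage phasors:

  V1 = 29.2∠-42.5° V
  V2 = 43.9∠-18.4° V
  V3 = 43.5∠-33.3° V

Step 1 — Convert each phasor to rectangular form:
  V1 = 29.2·(cos(-42.5°) + j·sin(-42.5°)) = 21.53 - j19.73 V
  V2 = 43.9·(cos(-18.4°) + j·sin(-18.4°)) = 41.66 - j13.86 V
  V3 = 43.5·(cos(-33.3°) + j·sin(-33.3°)) = 36.36 - j23.88 V
Step 2 — Sum components: V_total = 99.54 - j57.47 V.
Step 3 — Convert to polar: |V_total| = 114.9 V, ∠V_total = -30.0°.

V_total = 114.9∠-30.0° V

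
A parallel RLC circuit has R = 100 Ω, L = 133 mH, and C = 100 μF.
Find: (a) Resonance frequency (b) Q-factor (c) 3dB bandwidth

Step 1 — Resonance: ω₀ = 1/√(LC) = 1/√(0.133·0.0001) = 274.2 rad/s.
Step 2 — f₀ = ω₀/(2π) = 43.64 Hz.
Step 3 — Parallel Q: Q = R/(ω₀L) = 100/(274.2·0.133) = 2.742.
Step 4 — Bandwidth: Δω = ω₀/Q = 100 rad/s; BW = Δω/(2π) = 15.92 Hz.

(a) f₀ = 43.64 Hz  (b) Q = 2.742  (c) BW = 15.92 Hz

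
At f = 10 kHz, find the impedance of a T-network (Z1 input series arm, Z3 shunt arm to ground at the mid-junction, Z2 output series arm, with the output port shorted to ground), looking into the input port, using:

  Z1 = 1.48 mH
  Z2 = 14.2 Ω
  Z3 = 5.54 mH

Step 1 — Angular frequency: ω = 2π·f = 2π·1e+04 = 6.283e+04 rad/s.
Step 2 — Component impedances:
  Z1: Z = jωL = j·6.283e+04·0.00148 = 0 + j92.99 Ω
  Z2: Z = R = 14.2 Ω
  Z3: Z = jωL = j·6.283e+04·0.00554 = 0 + j348.1 Ω
Step 3 — With the output port shorted to ground, the output series arm Z2 runs from the junction to ground; the shunt arm Z3 also runs from the junction to ground. They appear in parallel: Z3 || Z2 = 14.18 + j0.5783 Ω.
Step 4 — Series with input arm Z1: Z_in = Z1 + (Z3 || Z2) = 14.18 + j93.57 Ω = 94.64∠81.4° Ω.

Z = 14.18 + j93.57 Ω = 94.64∠81.4° Ω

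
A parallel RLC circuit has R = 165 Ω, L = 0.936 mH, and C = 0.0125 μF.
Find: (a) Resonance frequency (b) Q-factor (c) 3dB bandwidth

Step 1 — Resonance: ω₀ = 1/√(LC) = 1/√(0.000936·1.25e-08) = 2.924e+05 rad/s.
Step 2 — f₀ = ω₀/(2π) = 4.653e+04 Hz.
Step 3 — Parallel Q: Q = R/(ω₀L) = 165/(2.924e+05·0.000936) = 0.603.
Step 4 — Bandwidth: Δω = ω₀/Q = 4.848e+05 rad/s; BW = Δω/(2π) = 7.717e+04 Hz.

(a) f₀ = 4.653e+04 Hz  (b) Q = 0.603  (c) BW = 7.717e+04 Hz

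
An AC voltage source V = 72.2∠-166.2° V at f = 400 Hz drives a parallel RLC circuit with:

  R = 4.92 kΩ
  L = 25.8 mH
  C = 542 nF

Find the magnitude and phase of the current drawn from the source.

Step 1 — Angular frequency: ω = 2π·f = 2π·400 = 2513 rad/s.
Step 2 — Component impedances:
  R: Z = R = 4920 Ω
  L: Z = jωL = j·2513·0.0258 = 0 + j64.84 Ω
  C: Z = 1/(jωC) = -j/(ω·C) = 0 - j734.1 Ω
Step 3 — Parallel combination: 1/Z_total = 1/R + 1/L + 1/C; Z_total = 1.028 + j71.11 Ω = 71.12∠89.2° Ω.
Step 4 — Source phasor: V = 72.2∠-166.2° V = -70.12 - j17.22 V.
Step 5 — Ohm's law: I = V / Z_total = (-70.12 - j17.22) / (1.028 + j71.11) = -0.2564 + j0.9823 A.
Step 6 — Convert to polar: |I| = 1.015 A, ∠I = 104.6°.

I = 1.015∠104.6° A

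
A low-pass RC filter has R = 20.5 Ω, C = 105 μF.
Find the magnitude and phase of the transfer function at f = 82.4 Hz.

Step 1 — Angular frequency: ω = 2π·82.4 = 517.7 rad/s.
Step 2 — Transfer function: H(jω) = 1/(1 + jωRC).
Step 3 — Denominator: 1 + jωRC = 1 + j·517.7·20.5·0.000105 = 1 + j1.114.
Step 4 — H = 0.446 - j0.4971.
Step 5 — Magnitude: |H| = 0.6679 (-3.5 dB); phase: φ = -48.1°.

|H| = 0.6679 (-3.5 dB), φ = -48.1°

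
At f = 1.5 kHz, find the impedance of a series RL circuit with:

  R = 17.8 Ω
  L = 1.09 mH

Step 1 — Angular frequency: ω = 2π·f = 2π·1500 = 9425 rad/s.
Step 2 — Component impedances:
  R: Z = R = 17.8 Ω
  L: Z = jωL = j·9425·0.00109 = 0 + j10.27 Ω
Step 3 — Series combination: Z_total = R + L = 17.8 + j10.27 Ω = 20.55∠30.0° Ω.

Z = 17.8 + j10.27 Ω = 20.55∠30.0° Ω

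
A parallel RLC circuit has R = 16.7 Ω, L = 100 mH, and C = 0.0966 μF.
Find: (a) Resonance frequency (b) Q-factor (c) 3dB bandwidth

Step 1 — Resonance: ω₀ = 1/√(LC) = 1/√(0.1·9.66e-08) = 1.017e+04 rad/s.
Step 2 — f₀ = ω₀/(2π) = 1619 Hz.
Step 3 — Parallel Q: Q = R/(ω₀L) = 16.7/(1.017e+04·0.1) = 0.01641.
Step 4 — Bandwidth: Δω = ω₀/Q = 6.199e+05 rad/s; BW = Δω/(2π) = 9.866e+04 Hz.

(a) f₀ = 1619 Hz  (b) Q = 0.01641  (c) BW = 9.866e+04 Hz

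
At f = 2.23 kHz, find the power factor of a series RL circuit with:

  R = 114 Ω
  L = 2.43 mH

Step 1 — Angular frequency: ω = 2π·f = 2π·2230 = 1.401e+04 rad/s.
Step 2 — Component impedances:
  R: Z = R = 114 Ω
  L: Z = jωL = j·1.401e+04·0.00243 = 0 + j34.05 Ω
Step 3 — Series combination: Z_total = R + L = 114 + j34.05 Ω = 119∠16.6° Ω.
Step 4 — Power factor: PF = cos(φ) = Re(Z)/|Z| = 114/118.976 = 0.9582.
Step 5 — Type: Im(Z) = 34.05 ⇒ lagging (phase φ = 16.6°).

PF = 0.9582 (lagging, φ = 16.6°)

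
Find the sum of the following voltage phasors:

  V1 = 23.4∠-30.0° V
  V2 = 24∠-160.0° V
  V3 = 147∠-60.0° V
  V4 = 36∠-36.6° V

Step 1 — Convert each phasor to rectangular form:
  V1 = 23.4·(cos(-30.0°) + j·sin(-30.0°)) = 20.26 - j11.7 V
  V2 = 24·(cos(-160.0°) + j·sin(-160.0°)) = -22.55 - j8.208 V
  V3 = 147·(cos(-60.0°) + j·sin(-60.0°)) = 73.5 - j127.3 V
  V4 = 36·(cos(-36.6°) + j·sin(-36.6°)) = 28.9 - j21.46 V
Step 2 — Sum components: V_total = 100.1 - j168.7 V.
Step 3 — Convert to polar: |V_total| = 196.2 V, ∠V_total = -59.3°.

V_total = 196.2∠-59.3° V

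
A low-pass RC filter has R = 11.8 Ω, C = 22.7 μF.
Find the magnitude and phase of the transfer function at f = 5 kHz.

Step 1 — Angular frequency: ω = 2π·5000 = 3.142e+04 rad/s.
Step 2 — Transfer function: H(jω) = 1/(1 + jωRC).
Step 3 — Denominator: 1 + jωRC = 1 + j·3.142e+04·11.8·2.27e-05 = 1 + j8.415.
Step 4 — H = 0.01392 - j0.1172.
Step 5 — Magnitude: |H| = 0.118 (-18.6 dB); phase: φ = -83.2°.

|H| = 0.118 (-18.6 dB), φ = -83.2°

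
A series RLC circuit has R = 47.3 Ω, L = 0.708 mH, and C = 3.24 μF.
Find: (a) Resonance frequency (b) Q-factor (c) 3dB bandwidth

Step 1 — Resonance condition Im(Z)=0 gives ω₀ = 1/√(LC).
Step 2 — ω₀ = 1/√(0.000708·3.24e-06) = 2.088e+04 rad/s.
Step 3 — f₀ = ω₀/(2π) = 3323 Hz.
Step 4 — Series Q: Q = ω₀L/R = 2.088e+04·0.000708/47.3 = 0.3125.
Step 5 — 3dB bandwidth: Δω = ω₀/Q = 6.681e+04 rad/s; BW = Δω/(2π) = 1.063e+04 Hz.

(a) f₀ = 3323 Hz  (b) Q = 0.3125  (c) BW = 1.063e+04 Hz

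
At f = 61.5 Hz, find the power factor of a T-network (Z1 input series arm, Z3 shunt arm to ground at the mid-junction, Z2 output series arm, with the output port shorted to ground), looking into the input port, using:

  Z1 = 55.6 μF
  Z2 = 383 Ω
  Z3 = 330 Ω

Step 1 — Angular frequency: ω = 2π·f = 2π·61.5 = 386.4 rad/s.
Step 2 — Component impedances:
  Z1: Z = 1/(jωC) = -j/(ω·C) = 0 - j46.54 Ω
  Z2: Z = R = 383 Ω
  Z3: Z = R = 330 Ω
Step 3 — With the output port shorted to ground, the output series arm Z2 runs from the junction to ground; the shunt arm Z3 also runs from the junction to ground. They appear in parallel: Z3 || Z2 = 177.3 Ω.
Step 4 — Series with input arm Z1: Z_in = Z1 + (Z3 || Z2) = 177.3 - j46.54 Ω = 183.3∠-14.7° Ω.
Step 5 — Power factor: PF = cos(φ) = Re(Z)/|Z| = 177.265/183.274 = 0.9672.
Step 6 — Type: Im(Z) = -46.54 ⇒ leading (phase φ = -14.7°).

PF = 0.9672 (leading, φ = -14.7°)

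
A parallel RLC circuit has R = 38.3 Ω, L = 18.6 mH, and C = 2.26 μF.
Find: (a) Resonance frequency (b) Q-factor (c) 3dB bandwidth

Step 1 — Resonance: ω₀ = 1/√(LC) = 1/√(0.0186·2.26e-06) = 4877 rad/s.
Step 2 — f₀ = ω₀/(2π) = 776.3 Hz.
Step 3 — Parallel Q: Q = R/(ω₀L) = 38.3/(4877·0.0186) = 0.4222.
Step 4 — Bandwidth: Δω = ω₀/Q = 1.155e+04 rad/s; BW = Δω/(2π) = 1839 Hz.

(a) f₀ = 776.3 Hz  (b) Q = 0.4222  (c) BW = 1839 Hz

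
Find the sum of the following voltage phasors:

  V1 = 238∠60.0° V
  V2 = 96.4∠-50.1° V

Step 1 — Convert each phasor to rectangular form:
  V1 = 238·(cos(60.0°) + j·sin(60.0°)) = 119 + j206.1 V
  V2 = 96.4·(cos(-50.1°) + j·sin(-50.1°)) = 61.84 - j73.95 V
Step 2 — Sum components: V_total = 180.8 + j132.2 V.
Step 3 — Convert to polar: |V_total| = 224 V, ∠V_total = 36.2°.

V_total = 224∠36.2° V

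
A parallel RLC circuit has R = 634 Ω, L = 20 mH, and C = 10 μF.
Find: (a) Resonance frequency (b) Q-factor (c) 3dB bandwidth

Step 1 — Resonance: ω₀ = 1/√(LC) = 1/√(0.02·1e-05) = 2236 rad/s.
Step 2 — f₀ = ω₀/(2π) = 355.9 Hz.
Step 3 — Parallel Q: Q = R/(ω₀L) = 634/(2236·0.02) = 14.18.
Step 4 — Bandwidth: Δω = ω₀/Q = 157.7 rad/s; BW = Δω/(2π) = 25.1 Hz.

(a) f₀ = 355.9 Hz  (b) Q = 14.18  (c) BW = 25.1 Hz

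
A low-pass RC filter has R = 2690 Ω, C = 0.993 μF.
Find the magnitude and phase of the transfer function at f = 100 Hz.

Step 1 — Angular frequency: ω = 2π·100 = 628.3 rad/s.
Step 2 — Transfer function: H(jω) = 1/(1 + jωRC).
Step 3 — Denominator: 1 + jωRC = 1 + j·628.3·2690·9.93e-07 = 1 + j1.678.
Step 4 — H = 0.262 - j0.4397.
Step 5 — Magnitude: |H| = 0.5119 (-5.8 dB); phase: φ = -59.2°.

|H| = 0.5119 (-5.8 dB), φ = -59.2°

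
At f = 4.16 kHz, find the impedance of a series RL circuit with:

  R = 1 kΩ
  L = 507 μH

Step 1 — Angular frequency: ω = 2π·f = 2π·4160 = 2.614e+04 rad/s.
Step 2 — Component impedances:
  R: Z = R = 1000 Ω
  L: Z = jωL = j·2.614e+04·0.000507 = 0 + j13.25 Ω
Step 3 — Series combination: Z_total = R + L = 1000 + j13.25 Ω = 1000∠0.8° Ω.

Z = 1000 + j13.25 Ω = 1000∠0.8° Ω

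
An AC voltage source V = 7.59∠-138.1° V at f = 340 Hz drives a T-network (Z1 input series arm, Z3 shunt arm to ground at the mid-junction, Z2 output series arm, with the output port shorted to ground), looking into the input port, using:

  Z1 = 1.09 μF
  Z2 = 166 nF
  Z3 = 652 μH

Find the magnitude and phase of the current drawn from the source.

Step 1 — Angular frequency: ω = 2π·f = 2π·340 = 2136 rad/s.
Step 2 — Component impedances:
  Z1: Z = 1/(jωC) = -j/(ω·C) = 0 - j429.5 Ω
  Z2: Z = 1/(jωC) = -j/(ω·C) = 0 - j2820 Ω
  Z3: Z = jωL = j·2136·0.000652 = 0 + j1.393 Ω
Step 3 — With the output port shorted to ground, the output series arm Z2 runs from the junction to ground; the shunt arm Z3 also runs from the junction to ground. They appear in parallel: Z3 || Z2 = 0 + j1.394 Ω.
Step 4 — Series with input arm Z1: Z_in = Z1 + (Z3 || Z2) = 0 - j428.1 Ω = 428.1∠-90.0° Ω.
Step 5 — Source phasor: V = 7.59∠-138.1° V = -5.649 - j5.069 V.
Step 6 — Ohm's law: I = V / Z_total = (-5.649 - j5.069) / (0 - j428.1) = 0.01184 - j0.0132 A.
Step 7 — Convert to polar: |I| = 0.01773 A, ∠I = -48.1°.

I = 0.01773∠-48.1° A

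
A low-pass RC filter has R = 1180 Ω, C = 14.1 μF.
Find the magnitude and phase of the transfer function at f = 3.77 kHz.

Step 1 — Angular frequency: ω = 2π·3770 = 2.369e+04 rad/s.
Step 2 — Transfer function: H(jω) = 1/(1 + jωRC).
Step 3 — Denominator: 1 + jωRC = 1 + j·2.369e+04·1180·1.41e-05 = 1 + j394.1.
Step 4 — H = 6.438e-06 - j0.002537.
Step 5 — Magnitude: |H| = 0.002537 (-51.9 dB); phase: φ = -89.9°.

|H| = 0.002537 (-51.9 dB), φ = -89.9°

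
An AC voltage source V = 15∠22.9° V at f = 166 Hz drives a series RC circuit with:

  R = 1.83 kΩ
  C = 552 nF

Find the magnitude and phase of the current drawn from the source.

Step 1 — Angular frequency: ω = 2π·f = 2π·166 = 1043 rad/s.
Step 2 — Component impedances:
  R: Z = R = 1830 Ω
  C: Z = 1/(jωC) = -j/(ω·C) = 0 - j1737 Ω
Step 3 — Series combination: Z_total = R + C = 1830 - j1737 Ω = 2523∠-43.5° Ω.
Step 4 — Source phasor: V = 15∠22.9° V = 13.82 + j5.837 V.
Step 5 — Ohm's law: I = V / Z_total = (13.82 + j5.837) / (1830 - j1737) = 0.00238 + j0.005448 A.
Step 6 — Convert to polar: |I| = 0.005945 A, ∠I = 66.4°.

I = 0.005945∠66.4° A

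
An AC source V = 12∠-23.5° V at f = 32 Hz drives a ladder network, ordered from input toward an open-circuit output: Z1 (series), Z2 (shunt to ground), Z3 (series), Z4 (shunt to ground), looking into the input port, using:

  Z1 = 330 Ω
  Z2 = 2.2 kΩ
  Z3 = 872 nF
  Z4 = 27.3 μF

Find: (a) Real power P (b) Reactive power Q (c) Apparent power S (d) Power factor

Step 1 — Angular frequency: ω = 2π·f = 2π·32 = 201.1 rad/s.
Step 2 — Component impedances:
  Z1: Z = R = 330 Ω
  Z2: Z = R = 2200 Ω
  Z3: Z = 1/(jωC) = -j/(ω·C) = 0 - j5704 Ω
  Z4: Z = 1/(jωC) = -j/(ω·C) = 0 - j182.2 Ω
Step 3 — Ladder network (open output): work backward from the far end, alternating series and parallel combinations. Z_in = 2260 - j721.5 Ω = 2373∠-17.7° Ω.
Step 4 — Source phasor: V = 12∠-23.5° V = 11 - j4.785 V.
Step 5 — Current: I = V / Z = 0.005032 - j0.0005108 A = 0.005058∠-5.8° A.
Step 6 — Complex power: S = V·I* = 0.05782 - j0.01846 VA.
Step 7 — Real power: P = Re(S) = 0.05782 W.
Step 8 — Reactive power: Q = Im(S) = -0.01846 VAR.
Step 9 — Apparent power: |S| = 0.06069 VA.
Step 10 — Power factor: PF = P/|S| = 0.9526 (leading).

(a) P = 0.05782 W  (b) Q = -0.01846 VAR  (c) S = 0.06069 VA  (d) PF = 0.9526 (leading)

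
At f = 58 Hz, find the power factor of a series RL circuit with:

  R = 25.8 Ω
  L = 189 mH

Step 1 — Angular frequency: ω = 2π·f = 2π·58 = 364.4 rad/s.
Step 2 — Component impedances:
  R: Z = R = 25.8 Ω
  L: Z = jωL = j·364.4·0.189 = 0 + j68.88 Ω
Step 3 — Series combination: Z_total = R + L = 25.8 + j68.88 Ω = 73.55∠69.5° Ω.
Step 4 — Power factor: PF = cos(φ) = Re(Z)/|Z| = 25.8/73.55 = 0.3508.
Step 5 — Type: Im(Z) = 68.88 ⇒ lagging (phase φ = 69.5°).

PF = 0.3508 (lagging, φ = 69.5°)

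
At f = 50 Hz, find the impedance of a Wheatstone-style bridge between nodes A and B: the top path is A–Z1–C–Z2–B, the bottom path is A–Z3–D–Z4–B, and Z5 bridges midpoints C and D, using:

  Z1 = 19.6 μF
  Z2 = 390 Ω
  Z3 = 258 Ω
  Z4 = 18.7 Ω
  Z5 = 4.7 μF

Step 1 — Angular frequency: ω = 2π·f = 2π·50 = 314.2 rad/s.
Step 2 — Component impedances:
  Z1: Z = 1/(jωC) = -j/(ω·C) = 0 - j162.4 Ω
  Z2: Z = R = 390 Ω
  Z3: Z = R = 258 Ω
  Z4: Z = R = 18.7 Ω
  Z5: Z = 1/(jωC) = -j/(ω·C) = 0 - j677.3 Ω
Step 3 — Bridge requires nodal analysis (the Z5 bridge couples midpoints C and D, so the two paths cannot be reduced to a simple series/parallel combination). Setting node B to ground and injecting 1 A at node A, the 3-node admittance system at A, C, D solves to V_A = Z_AB = 176.9 - j53.58 Ω = 184.9∠-16.8° Ω.

Z = 176.9 - j53.58 Ω = 184.9∠-16.8° Ω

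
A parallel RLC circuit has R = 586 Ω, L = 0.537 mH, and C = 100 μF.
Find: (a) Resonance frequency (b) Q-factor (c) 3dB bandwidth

Step 1 — Resonance: ω₀ = 1/√(LC) = 1/√(0.000537·0.0001) = 4315 rad/s.
Step 2 — f₀ = ω₀/(2π) = 686.8 Hz.
Step 3 — Parallel Q: Q = R/(ω₀L) = 586/(4315·0.000537) = 252.9.
Step 4 — Bandwidth: Δω = ω₀/Q = 17.06 rad/s; BW = Δω/(2π) = 2.716 Hz.

(a) f₀ = 686.8 Hz  (b) Q = 252.9  (c) BW = 2.716 Hz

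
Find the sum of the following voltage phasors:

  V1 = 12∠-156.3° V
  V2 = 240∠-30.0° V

Step 1 — Convert each phasor to rectangular form:
  V1 = 12·(cos(-156.3°) + j·sin(-156.3°)) = -10.99 - j4.823 V
  V2 = 240·(cos(-30.0°) + j·sin(-30.0°)) = 207.8 - j120 V
Step 2 — Sum components: V_total = 196.9 - j124.8 V.
Step 3 — Convert to polar: |V_total| = 233.1 V, ∠V_total = -32.4°.

V_total = 233.1∠-32.4° V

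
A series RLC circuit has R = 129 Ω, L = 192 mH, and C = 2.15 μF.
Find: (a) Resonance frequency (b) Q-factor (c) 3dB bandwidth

Step 1 — Resonance condition Im(Z)=0 gives ω₀ = 1/√(LC).
Step 2 — ω₀ = 1/√(0.192·2.15e-06) = 1556 rad/s.
Step 3 — f₀ = ω₀/(2π) = 247.7 Hz.
Step 4 — Series Q: Q = ω₀L/R = 1556·0.192/129 = 2.317.
Step 5 — 3dB bandwidth: Δω = ω₀/Q = 671.9 rad/s; BW = Δω/(2π) = 106.9 Hz.

(a) f₀ = 247.7 Hz  (b) Q = 2.317  (c) BW = 106.9 Hz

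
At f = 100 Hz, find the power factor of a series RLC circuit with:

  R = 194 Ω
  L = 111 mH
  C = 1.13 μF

Step 1 — Angular frequency: ω = 2π·f = 2π·100 = 628.3 rad/s.
Step 2 — Component impedances:
  R: Z = R = 194 Ω
  L: Z = jωL = j·628.3·0.111 = 0 + j69.74 Ω
  C: Z = 1/(jωC) = -j/(ω·C) = 0 - j1408 Ω
Step 3 — Series combination: Z_total = R + L + C = 194 - j1339 Ω = 1353∠-81.8° Ω.
Step 4 — Power factor: PF = cos(φ) = Re(Z)/|Z| = 194/1353 = 0.1434.
Step 5 — Type: Im(Z) = -1339 ⇒ leading (phase φ = -81.8°).

PF = 0.1434 (leading, φ = -81.8°)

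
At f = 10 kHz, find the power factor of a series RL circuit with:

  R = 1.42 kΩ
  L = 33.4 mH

Step 1 — Angular frequency: ω = 2π·f = 2π·1e+04 = 6.283e+04 rad/s.
Step 2 — Component impedances:
  R: Z = R = 1420 Ω
  L: Z = jωL = j·6.283e+04·0.0334 = 0 + j2099 Ω
Step 3 — Series combination: Z_total = R + L = 1420 + j2099 Ω = 2534∠55.9° Ω.
Step 4 — Power factor: PF = cos(φ) = Re(Z)/|Z| = 1420/2534 = 0.5604.
Step 5 — Type: Im(Z) = 2099 ⇒ lagging (phase φ = 55.9°).

PF = 0.5604 (lagging, φ = 55.9°)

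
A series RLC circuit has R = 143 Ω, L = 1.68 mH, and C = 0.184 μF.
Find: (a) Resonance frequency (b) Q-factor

Step 1 — Resonance condition Im(Z)=0 gives ω₀ = 1/√(LC).
Step 2 — ω₀ = 1/√(0.00168·1.84e-07) = 5.688e+04 rad/s.
Step 3 — f₀ = ω₀/(2π) = 9052 Hz.
Step 4 — Series Q: Q = ω₀L/R = 5.688e+04·0.00168/143 = 0.6682.

(a) f₀ = 9052 Hz  (b) Q = 0.6682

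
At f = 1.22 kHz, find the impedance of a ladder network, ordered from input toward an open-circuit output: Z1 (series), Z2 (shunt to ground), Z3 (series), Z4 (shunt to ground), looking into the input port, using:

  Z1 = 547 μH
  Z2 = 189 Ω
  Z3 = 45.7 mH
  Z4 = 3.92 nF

Step 1 — Angular frequency: ω = 2π·f = 2π·1220 = 7665 rad/s.
Step 2 — Component impedances:
  Z1: Z = jωL = j·7665·0.000547 = 0 + j4.193 Ω
  Z2: Z = R = 189 Ω
  Z3: Z = jωL = j·7665·0.0457 = 0 + j350.3 Ω
  Z4: Z = 1/(jωC) = -j/(ω·C) = 0 - j3.328e+04 Ω
Step 3 — Ladder network (open output): work backward from the far end, alternating series and parallel combinations. Z_in = 189 + j3.108 Ω = 189∠0.9° Ω.

Z = 189 + j3.108 Ω = 189∠0.9° Ω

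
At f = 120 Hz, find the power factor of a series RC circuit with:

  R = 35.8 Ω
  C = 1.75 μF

Step 1 — Angular frequency: ω = 2π·f = 2π·120 = 754 rad/s.
Step 2 — Component impedances:
  R: Z = R = 35.8 Ω
  C: Z = 1/(jωC) = -j/(ω·C) = 0 - j757.9 Ω
Step 3 — Series combination: Z_total = R + C = 35.8 - j757.9 Ω = 758.7∠-87.3° Ω.
Step 4 — Power factor: PF = cos(φ) = Re(Z)/|Z| = 35.8/758.73 = 0.04718.
Step 5 — Type: Im(Z) = -757.9 ⇒ leading (phase φ = -87.3°).

PF = 0.04718 (leading, φ = -87.3°)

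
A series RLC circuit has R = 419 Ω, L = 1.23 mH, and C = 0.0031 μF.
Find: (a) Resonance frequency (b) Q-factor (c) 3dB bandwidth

Step 1 — Resonance condition Im(Z)=0 gives ω₀ = 1/√(LC).
Step 2 — ω₀ = 1/√(0.00123·3.1e-09) = 5.121e+05 rad/s.
Step 3 — f₀ = ω₀/(2π) = 8.151e+04 Hz.
Step 4 — Series Q: Q = ω₀L/R = 5.121e+05·0.00123/419 = 1.503.
Step 5 — 3dB bandwidth: Δω = ω₀/Q = 3.407e+05 rad/s; BW = Δω/(2π) = 5.422e+04 Hz.

(a) f₀ = 8.151e+04 Hz  (b) Q = 1.503  (c) BW = 5.422e+04 Hz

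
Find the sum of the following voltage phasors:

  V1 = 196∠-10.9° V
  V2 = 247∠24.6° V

Step 1 — Convert each phasor to rectangular form:
  V1 = 196·(cos(-10.9°) + j·sin(-10.9°)) = 192.5 - j37.06 V
  V2 = 247·(cos(24.6°) + j·sin(24.6°)) = 224.6 + j102.8 V
Step 2 — Sum components: V_total = 417 + j65.76 V.
Step 3 — Convert to polar: |V_total| = 422.2 V, ∠V_total = 9.0°.

V_total = 422.2∠9.0° V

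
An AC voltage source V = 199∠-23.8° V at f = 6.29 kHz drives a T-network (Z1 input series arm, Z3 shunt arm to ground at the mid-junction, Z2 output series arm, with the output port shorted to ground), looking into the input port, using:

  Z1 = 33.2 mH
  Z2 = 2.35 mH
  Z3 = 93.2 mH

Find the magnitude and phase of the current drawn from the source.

Step 1 — Angular frequency: ω = 2π·f = 2π·6290 = 3.952e+04 rad/s.
Step 2 — Component impedances:
  Z1: Z = jωL = j·3.952e+04·0.0332 = 0 + j1312 Ω
  Z2: Z = jωL = j·3.952e+04·0.00235 = 0 + j92.87 Ω
  Z3: Z = jωL = j·3.952e+04·0.0932 = 0 + j3683 Ω
Step 3 — With the output port shorted to ground, the output series arm Z2 runs from the junction to ground; the shunt arm Z3 also runs from the junction to ground. They appear in parallel: Z3 || Z2 = 0 + j90.59 Ω.
Step 4 — Series with input arm Z1: Z_in = Z1 + (Z3 || Z2) = 0 + j1403 Ω = 1403∠90.0° Ω.
Step 5 — Source phasor: V = 199∠-23.8° V = 182.1 - j80.31 V.
Step 6 — Ohm's law: I = V / Z_total = (182.1 - j80.31) / (0 + j1403) = -0.05725 - j0.1298 A.
Step 7 — Convert to polar: |I| = 0.1419 A, ∠I = -113.8°.

I = 0.1419∠-113.8° A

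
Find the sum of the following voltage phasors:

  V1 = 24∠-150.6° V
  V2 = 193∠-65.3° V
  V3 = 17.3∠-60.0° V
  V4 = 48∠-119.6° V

Step 1 — Convert each phasor to rectangular form:
  V1 = 24·(cos(-150.6°) + j·sin(-150.6°)) = -20.91 - j11.78 V
  V2 = 193·(cos(-65.3°) + j·sin(-65.3°)) = 80.65 - j175.3 V
  V3 = 17.3·(cos(-60.0°) + j·sin(-60.0°)) = 8.65 - j14.98 V
  V4 = 48·(cos(-119.6°) + j·sin(-119.6°)) = -23.71 - j41.74 V
Step 2 — Sum components: V_total = 44.68 - j243.8 V.
Step 3 — Convert to polar: |V_total| = 247.9 V, ∠V_total = -79.6°.

V_total = 247.9∠-79.6° V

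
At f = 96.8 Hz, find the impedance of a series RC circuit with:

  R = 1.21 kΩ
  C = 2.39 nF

Step 1 — Angular frequency: ω = 2π·f = 2π·96.8 = 608.2 rad/s.
Step 2 — Component impedances:
  R: Z = R = 1210 Ω
  C: Z = 1/(jωC) = -j/(ω·C) = 0 - j6.879e+05 Ω
Step 3 — Series combination: Z_total = R + C = 1210 - j6.879e+05 Ω = 6.879e+05∠-89.9° Ω.

Z = 1210 - j6.879e+05 Ω = 6.879e+05∠-89.9° Ω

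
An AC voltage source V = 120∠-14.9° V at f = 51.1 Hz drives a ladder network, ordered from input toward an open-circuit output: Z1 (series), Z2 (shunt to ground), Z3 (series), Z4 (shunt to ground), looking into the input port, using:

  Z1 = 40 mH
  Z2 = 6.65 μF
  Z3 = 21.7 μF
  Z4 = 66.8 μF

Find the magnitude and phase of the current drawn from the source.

Step 1 — Angular frequency: ω = 2π·f = 2π·51.1 = 321.1 rad/s.
Step 2 — Component impedances:
  Z1: Z = jωL = j·321.1·0.04 = 0 + j12.84 Ω
  Z2: Z = 1/(jωC) = -j/(ω·C) = 0 - j468.4 Ω
  Z3: Z = 1/(jωC) = -j/(ω·C) = 0 - j143.5 Ω
  Z4: Z = 1/(jωC) = -j/(ω·C) = 0 - j46.63 Ω
Step 3 — Ladder network (open output): work backward from the far end, alternating series and parallel combinations. Z_in = 0 - j122.4 Ω = 122.4∠-90.0° Ω.
Step 4 — Source phasor: V = 120∠-14.9° V = 116 - j30.86 V.
Step 5 — Ohm's law: I = V / Z_total = (116 - j30.86) / (0 - j122.4) = 0.2521 + j0.9474 A.
Step 6 — Convert to polar: |I| = 0.9804 A, ∠I = 75.1°.

I = 0.9804∠75.1° A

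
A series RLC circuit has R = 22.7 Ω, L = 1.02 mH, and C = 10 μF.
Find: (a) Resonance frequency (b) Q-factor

Step 1 — Resonance condition Im(Z)=0 gives ω₀ = 1/√(LC).
Step 2 — ω₀ = 1/√(0.00102·1e-05) = 9901 rad/s.
Step 3 — f₀ = ω₀/(2π) = 1576 Hz.
Step 4 — Series Q: Q = ω₀L/R = 9901·0.00102/22.7 = 0.4449.

(a) f₀ = 1576 Hz  (b) Q = 0.4449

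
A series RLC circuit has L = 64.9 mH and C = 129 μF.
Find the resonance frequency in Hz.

Step 1 — Resonance condition Im(Z)=0 gives ω₀ = 1/√(LC).
Step 2 — ω₀ = 1/√(0.0649·0.000129) = 345.6 rad/s.
Step 3 — f₀ = ω₀/(2π) = 55.01 Hz.

f₀ = 55.01 Hz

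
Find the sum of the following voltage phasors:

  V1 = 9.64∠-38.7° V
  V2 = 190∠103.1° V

Step 1 — Convert each phasor to rectangular form:
  V1 = 9.64·(cos(-38.7°) + j·sin(-38.7°)) = 7.523 - j6.027 V
  V2 = 190·(cos(103.1°) + j·sin(103.1°)) = -43.06 + j185.1 V
Step 2 — Sum components: V_total = -35.54 + j179 V.
Step 3 — Convert to polar: |V_total| = 182.5 V, ∠V_total = 101.2°.

V_total = 182.5∠101.2° V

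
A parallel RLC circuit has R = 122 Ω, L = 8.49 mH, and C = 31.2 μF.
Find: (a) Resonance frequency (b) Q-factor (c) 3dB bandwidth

Step 1 — Resonance: ω₀ = 1/√(LC) = 1/√(0.00849·3.12e-05) = 1943 rad/s.
Step 2 — f₀ = ω₀/(2π) = 309.2 Hz.
Step 3 — Parallel Q: Q = R/(ω₀L) = 122/(1943·0.00849) = 7.396.
Step 4 — Bandwidth: Δω = ω₀/Q = 262.7 rad/s; BW = Δω/(2π) = 41.81 Hz.

(a) f₀ = 309.2 Hz  (b) Q = 7.396  (c) BW = 41.81 Hz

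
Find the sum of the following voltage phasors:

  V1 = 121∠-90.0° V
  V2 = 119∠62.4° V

Step 1 — Convert each phasor to rectangular form:
  V1 = 121·(cos(-90.0°) + j·sin(-90.0°)) = 0 - j121 V
  V2 = 119·(cos(62.4°) + j·sin(62.4°)) = 55.13 + j105.5 V
Step 2 — Sum components: V_total = 55.13 - j15.54 V.
Step 3 — Convert to polar: |V_total| = 57.28 V, ∠V_total = -15.7°.

V_total = 57.28∠-15.7° V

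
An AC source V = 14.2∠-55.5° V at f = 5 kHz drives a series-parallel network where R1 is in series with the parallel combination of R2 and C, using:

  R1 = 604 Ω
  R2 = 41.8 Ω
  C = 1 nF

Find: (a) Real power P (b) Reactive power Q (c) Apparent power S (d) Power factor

Step 1 — Angular frequency: ω = 2π·f = 2π·5000 = 3.142e+04 rad/s.
Step 2 — Component impedances:
  R1: Z = R = 604 Ω
  R2: Z = R = 41.8 Ω
  C: Z = 1/(jωC) = -j/(ω·C) = 0 - j3.183e+04 Ω
Step 3 — Parallel branch: R2 || C = 1/(1/R2 + 1/C) = 41.8 - j0.05489 Ω.
Step 4 — Series with R1: Z_total = R1 + (R2 || C) = 645.8 - j0.05489 Ω = 645.8∠-0.0° Ω.
Step 5 — Source phasor: V = 14.2∠-55.5° V = 8.043 - j11.7 V.
Step 6 — Current: I = V / Z = 0.01246 - j0.01812 A = 0.02199∠-55.5° A.
Step 7 — Complex power: S = V·I* = 0.3122 - j2.654e-05 VA.
Step 8 — Real power: P = Re(S) = 0.3122 W.
Step 9 — Reactive power: Q = Im(S) = -2.654e-05 VAR.
Step 10 — Apparent power: |S| = 0.3122 VA.
Step 11 — Power factor: PF = P/|S| = 1 (leading).

(a) P = 0.3122 W  (b) Q = -2.654e-05 VAR  (c) S = 0.3122 VA  (d) PF = 1 (leading)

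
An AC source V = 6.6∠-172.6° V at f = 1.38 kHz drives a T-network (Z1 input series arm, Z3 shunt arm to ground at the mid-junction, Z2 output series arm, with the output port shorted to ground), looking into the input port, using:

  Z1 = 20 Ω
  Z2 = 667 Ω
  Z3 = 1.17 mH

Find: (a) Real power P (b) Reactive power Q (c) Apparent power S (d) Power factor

Step 1 — Angular frequency: ω = 2π·f = 2π·1380 = 8671 rad/s.
Step 2 — Component impedances:
  Z1: Z = R = 20 Ω
  Z2: Z = R = 667 Ω
  Z3: Z = jωL = j·8671·0.00117 = 0 + j10.14 Ω
Step 3 — With the output port shorted to ground, the output series arm Z2 runs from the junction to ground; the shunt arm Z3 also runs from the junction to ground. They appear in parallel: Z3 || Z2 = 0.1543 + j10.14 Ω.
Step 4 — Series with input arm Z1: Z_in = Z1 + (Z3 || Z2) = 20.15 + j10.14 Ω = 22.56∠26.7° Ω.
Step 5 — Source phasor: V = 6.6∠-172.6° V = -6.545 - j0.8501 V.
Step 6 — Current: I = V / Z = -0.2761 + j0.09675 A = 0.2925∠160.7° A.
Step 7 — Complex power: S = V·I* = 1.725 + j0.8679 VA.
Step 8 — Real power: P = Re(S) = 1.725 W.
Step 9 — Reactive power: Q = Im(S) = 0.8679 VAR.
Step 10 — Apparent power: |S| = 1.931 VA.
Step 11 — Power factor: PF = P/|S| = 0.8933 (lagging).

(a) P = 1.725 W  (b) Q = 0.8679 VAR  (c) S = 1.931 VA  (d) PF = 0.8933 (lagging)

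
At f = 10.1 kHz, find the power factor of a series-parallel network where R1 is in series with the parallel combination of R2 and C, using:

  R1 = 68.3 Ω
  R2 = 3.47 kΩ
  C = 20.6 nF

Step 1 — Angular frequency: ω = 2π·f = 2π·1.01e+04 = 6.346e+04 rad/s.
Step 2 — Component impedances:
  R1: Z = R = 68.3 Ω
  R2: Z = R = 3470 Ω
  C: Z = 1/(jωC) = -j/(ω·C) = 0 - j764.9 Ω
Step 3 — Parallel branch: R2 || C = 1/(1/R2 + 1/C) = 160.8 - j729.5 Ω.
Step 4 — Series with R1: Z_total = R1 + (R2 || C) = 229.1 - j729.5 Ω = 764.6∠-72.6° Ω.
Step 5 — Power factor: PF = cos(φ) = Re(Z)/|Z| = 229.1/764.6 = 0.2996.
Step 6 — Type: Im(Z) = -729.5 ⇒ leading (phase φ = -72.6°).

PF = 0.2996 (leading, φ = -72.6°)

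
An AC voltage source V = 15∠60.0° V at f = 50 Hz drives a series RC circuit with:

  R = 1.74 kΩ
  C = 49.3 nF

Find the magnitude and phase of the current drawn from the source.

Step 1 — Angular frequency: ω = 2π·f = 2π·50 = 314.2 rad/s.
Step 2 — Component impedances:
  R: Z = R = 1740 Ω
  C: Z = 1/(jωC) = -j/(ω·C) = 0 - j6.457e+04 Ω
Step 3 — Series combination: Z_total = R + C = 1740 - j6.457e+04 Ω = 6.459e+04∠-88.5° Ω.
Step 4 — Source phasor: V = 15∠60.0° V = 7.5 + j12.99 V.
Step 5 — Ohm's law: I = V / Z_total = (7.5 + j12.99) / (1740 - j6.457e+04) = -0.0001979 + j0.0001215 A.
Step 6 — Convert to polar: |I| = 0.0002322 A, ∠I = 148.5°.

I = 0.0002322∠148.5° A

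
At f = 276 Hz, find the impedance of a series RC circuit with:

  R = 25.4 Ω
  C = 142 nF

Step 1 — Angular frequency: ω = 2π·f = 2π·276 = 1734 rad/s.
Step 2 — Component impedances:
  R: Z = R = 25.4 Ω
  C: Z = 1/(jωC) = -j/(ω·C) = 0 - j4061 Ω
Step 3 — Series combination: Z_total = R + C = 25.4 - j4061 Ω = 4061∠-89.6° Ω.

Z = 25.4 - j4061 Ω = 4061∠-89.6° Ω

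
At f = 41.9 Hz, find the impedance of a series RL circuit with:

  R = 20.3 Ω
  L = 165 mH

Step 1 — Angular frequency: ω = 2π·f = 2π·41.9 = 263.3 rad/s.
Step 2 — Component impedances:
  R: Z = R = 20.3 Ω
  L: Z = jωL = j·263.3·0.165 = 0 + j43.44 Ω
Step 3 — Series combination: Z_total = R + L = 20.3 + j43.44 Ω = 47.95∠65.0° Ω.

Z = 20.3 + j43.44 Ω = 47.95∠65.0° Ω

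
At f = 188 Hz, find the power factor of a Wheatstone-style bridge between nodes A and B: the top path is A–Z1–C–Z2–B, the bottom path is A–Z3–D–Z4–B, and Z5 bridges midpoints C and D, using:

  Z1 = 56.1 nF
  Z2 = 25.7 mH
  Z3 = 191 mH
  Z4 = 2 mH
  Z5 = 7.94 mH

Step 1 — Angular frequency: ω = 2π·f = 2π·188 = 1181 rad/s.
Step 2 — Component impedances:
  Z1: Z = 1/(jωC) = -j/(ω·C) = 0 - j1.509e+04 Ω
  Z2: Z = jωL = j·1181·0.0257 = 0 + j30.36 Ω
  Z3: Z = jωL = j·1181·0.191 = 0 + j225.6 Ω
  Z4: Z = jωL = j·1181·0.002 = 0 + j2.362 Ω
  Z5: Z = jωL = j·1181·0.00794 = 0 + j9.379 Ω
Step 3 — Bridge requires nodal analysis (the Z5 bridge couples midpoints C and D, so the two paths cannot be reduced to a simple series/parallel combination). Setting node B to ground and injecting 1 A at node A, the 3-node admittance system at A, C, D solves to V_A = Z_AB = 0 + j231.3 Ω = 231.3∠90.0° Ω.
Step 4 — Power factor: PF = cos(φ) = Re(Z)/|Z| = 0/231.3 = 0.
Step 5 — Type: Im(Z) = 231.3 ⇒ lagging (phase φ = 90.0°).

PF = 0 (lagging, φ = 90.0°)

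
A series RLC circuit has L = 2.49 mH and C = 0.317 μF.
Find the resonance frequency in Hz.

Step 1 — Resonance condition Im(Z)=0 gives ω₀ = 1/√(LC).
Step 2 — ω₀ = 1/√(0.00249·3.17e-07) = 3.559e+04 rad/s.
Step 3 — f₀ = ω₀/(2π) = 5665 Hz.

f₀ = 5665 Hz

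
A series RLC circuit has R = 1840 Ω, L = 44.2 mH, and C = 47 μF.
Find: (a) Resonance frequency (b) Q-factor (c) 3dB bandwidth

Step 1 — Resonance condition Im(Z)=0 gives ω₀ = 1/√(LC).
Step 2 — ω₀ = 1/√(0.0442·4.7e-05) = 693.8 rad/s.
Step 3 — f₀ = ω₀/(2π) = 110.4 Hz.
Step 4 — Series Q: Q = ω₀L/R = 693.8·0.0442/1840 = 0.01667.
Step 5 — 3dB bandwidth: Δω = ω₀/Q = 4.163e+04 rad/s; BW = Δω/(2π) = 6625 Hz.

(a) f₀ = 110.4 Hz  (b) Q = 0.01667  (c) BW = 6625 Hz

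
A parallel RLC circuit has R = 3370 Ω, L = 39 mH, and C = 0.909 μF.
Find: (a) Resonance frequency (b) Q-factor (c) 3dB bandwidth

Step 1 — Resonance: ω₀ = 1/√(LC) = 1/√(0.039·9.09e-07) = 5311 rad/s.
Step 2 — f₀ = ω₀/(2π) = 845.3 Hz.
Step 3 — Parallel Q: Q = R/(ω₀L) = 3370/(5311·0.039) = 16.27.
Step 4 — Bandwidth: Δω = ω₀/Q = 326.4 rad/s; BW = Δω/(2π) = 51.95 Hz.

(a) f₀ = 845.3 Hz  (b) Q = 16.27  (c) BW = 51.95 Hz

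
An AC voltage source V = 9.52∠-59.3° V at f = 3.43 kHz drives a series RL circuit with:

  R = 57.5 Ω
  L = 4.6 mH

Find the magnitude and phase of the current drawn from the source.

Step 1 — Angular frequency: ω = 2π·f = 2π·3430 = 2.155e+04 rad/s.
Step 2 — Component impedances:
  R: Z = R = 57.5 Ω
  L: Z = jωL = j·2.155e+04·0.0046 = 0 + j99.14 Ω
Step 3 — Series combination: Z_total = R + L = 57.5 + j99.14 Ω = 114.6∠59.9° Ω.
Step 4 — Source phasor: V = 9.52∠-59.3° V = 4.86 - j8.186 V.
Step 5 — Ohm's law: I = V / Z_total = (4.86 - j8.186) / (57.5 + j99.14) = -0.04051 - j0.07252 A.
Step 6 — Convert to polar: |I| = 0.08307 A, ∠I = -119.2°.

I = 0.08307∠-119.2° A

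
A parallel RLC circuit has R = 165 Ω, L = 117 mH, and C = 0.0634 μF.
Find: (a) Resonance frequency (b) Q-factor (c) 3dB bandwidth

Step 1 — Resonance: ω₀ = 1/√(LC) = 1/√(0.117·6.34e-08) = 1.161e+04 rad/s.
Step 2 — f₀ = ω₀/(2π) = 1848 Hz.
Step 3 — Parallel Q: Q = R/(ω₀L) = 165/(1.161e+04·0.117) = 0.1215.
Step 4 — Bandwidth: Δω = ω₀/Q = 9.559e+04 rad/s; BW = Δω/(2π) = 1.521e+04 Hz.

(a) f₀ = 1848 Hz  (b) Q = 0.1215  (c) BW = 1.521e+04 Hz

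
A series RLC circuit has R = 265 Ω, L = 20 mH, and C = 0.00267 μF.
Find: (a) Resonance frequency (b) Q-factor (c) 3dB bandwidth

Step 1 — Resonance condition Im(Z)=0 gives ω₀ = 1/√(LC).
Step 2 — ω₀ = 1/√(0.02·2.67e-09) = 1.368e+05 rad/s.
Step 3 — f₀ = ω₀/(2π) = 2.178e+04 Hz.
Step 4 — Series Q: Q = ω₀L/R = 1.368e+05·0.02/265 = 10.33.
Step 5 — 3dB bandwidth: Δω = ω₀/Q = 1.325e+04 rad/s; BW = Δω/(2π) = 2109 Hz.

(a) f₀ = 2.178e+04 Hz  (b) Q = 10.33  (c) BW = 2109 Hz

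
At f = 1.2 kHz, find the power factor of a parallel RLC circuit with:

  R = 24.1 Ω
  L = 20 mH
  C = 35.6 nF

Step 1 — Angular frequency: ω = 2π·f = 2π·1200 = 7540 rad/s.
Step 2 — Component impedances:
  R: Z = R = 24.1 Ω
  L: Z = jωL = j·7540·0.02 = 0 + j150.8 Ω
  C: Z = 1/(jωC) = -j/(ω·C) = 0 - j3726 Ω
Step 3 — Parallel combination: 1/Z_total = 1/R + 1/L + 1/C; Z_total = 23.55 + j3.611 Ω = 23.82∠8.7° Ω.
Step 4 — Power factor: PF = cos(φ) = Re(Z)/|Z| = 23.546/23.822 = 0.9884.
Step 5 — Type: Im(Z) = 3.611 ⇒ lagging (phase φ = 8.7°).

PF = 0.9884 (lagging, φ = 8.7°)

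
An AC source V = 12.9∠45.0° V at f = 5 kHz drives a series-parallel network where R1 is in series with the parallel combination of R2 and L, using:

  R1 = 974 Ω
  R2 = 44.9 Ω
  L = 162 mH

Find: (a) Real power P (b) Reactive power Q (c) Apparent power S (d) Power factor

Step 1 — Angular frequency: ω = 2π·f = 2π·5000 = 3.142e+04 rad/s.
Step 2 — Component impedances:
  R1: Z = R = 974 Ω
  R2: Z = R = 44.9 Ω
  L: Z = jωL = j·3.142e+04·0.162 = 0 + j5089 Ω
Step 3 — Parallel branch: R2 || L = 1/(1/R2 + 1/L) = 44.9 + j0.3961 Ω.
Step 4 — Series with R1: Z_total = R1 + (R2 || L) = 1019 + j0.3961 Ω = 1019∠0.0° Ω.
Step 5 — Source phasor: V = 12.9∠45.0° V = 9.122 + j9.122 V.
Step 6 — Current: I = V / Z = 0.008956 + j0.008949 A = 0.01266∠45.0° A.
Step 7 — Complex power: S = V·I* = 0.1633 + j6.349e-05 VA.
Step 8 — Real power: P = Re(S) = 0.1633 W.
Step 9 — Reactive power: Q = Im(S) = 6.349e-05 VAR.
Step 10 — Apparent power: |S| = 0.1633 VA.
Step 11 — Power factor: PF = P/|S| = 1 (lagging).

(a) P = 0.1633 W  (b) Q = 6.349e-05 VAR  (c) S = 0.1633 VA  (d) PF = 1 (lagging)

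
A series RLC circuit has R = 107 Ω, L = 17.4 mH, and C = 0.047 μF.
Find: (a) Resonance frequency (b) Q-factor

Step 1 — Resonance condition Im(Z)=0 gives ω₀ = 1/√(LC).
Step 2 — ω₀ = 1/√(0.0174·4.7e-08) = 3.497e+04 rad/s.
Step 3 — f₀ = ω₀/(2π) = 5565 Hz.
Step 4 — Series Q: Q = ω₀L/R = 3.497e+04·0.0174/107 = 5.686.

(a) f₀ = 5565 Hz  (b) Q = 5.686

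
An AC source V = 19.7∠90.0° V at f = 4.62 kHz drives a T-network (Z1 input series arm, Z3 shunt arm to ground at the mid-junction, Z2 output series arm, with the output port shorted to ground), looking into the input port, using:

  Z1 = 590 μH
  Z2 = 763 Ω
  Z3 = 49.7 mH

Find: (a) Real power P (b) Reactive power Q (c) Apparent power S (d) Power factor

Step 1 — Angular frequency: ω = 2π·f = 2π·4620 = 2.903e+04 rad/s.
Step 2 — Component impedances:
  Z1: Z = jωL = j·2.903e+04·0.00059 = 0 + j17.13 Ω
  Z2: Z = R = 763 Ω
  Z3: Z = jωL = j·2.903e+04·0.0497 = 0 + j1443 Ω
Step 3 — With the output port shorted to ground, the output series arm Z2 runs from the junction to ground; the shunt arm Z3 also runs from the junction to ground. They appear in parallel: Z3 || Z2 = 596.2 + j315.3 Ω.
Step 4 — Series with input arm Z1: Z_in = Z1 + (Z3 || Z2) = 596.2 + j332.5 Ω = 682.7∠29.1° Ω.
Step 5 — Source phasor: V = 19.7∠90.0° V = 0 + j19.7 V.
Step 6 — Current: I = V / Z = 0.01405 + j0.0252 A = 0.02886∠60.9° A.
Step 7 — Complex power: S = V·I* = 0.4965 + j0.2769 VA.
Step 8 — Real power: P = Re(S) = 0.4965 W.
Step 9 — Reactive power: Q = Im(S) = 0.2769 VAR.
Step 10 — Apparent power: |S| = 0.5685 VA.
Step 11 — Power factor: PF = P/|S| = 0.8734 (lagging).

(a) P = 0.4965 W  (b) Q = 0.2769 VAR  (c) S = 0.5685 VA  (d) PF = 0.8734 (lagging)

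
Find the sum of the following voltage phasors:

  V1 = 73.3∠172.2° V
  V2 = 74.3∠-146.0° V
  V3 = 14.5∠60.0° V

Step 1 — Convert each phasor to rectangular form:
  V1 = 73.3·(cos(172.2°) + j·sin(172.2°)) = -72.62 + j9.948 V
  V2 = 74.3·(cos(-146.0°) + j·sin(-146.0°)) = -61.6 - j41.55 V
  V3 = 14.5·(cos(60.0°) + j·sin(60.0°)) = 7.25 + j12.56 V
Step 2 — Sum components: V_total = -127 - j19.04 V.
Step 3 — Convert to polar: |V_total| = 128.4 V, ∠V_total = -171.5°.

V_total = 128.4∠-171.5° V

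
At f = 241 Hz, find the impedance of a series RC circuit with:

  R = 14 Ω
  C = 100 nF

Step 1 — Angular frequency: ω = 2π·f = 2π·241 = 1514 rad/s.
Step 2 — Component impedances:
  R: Z = R = 14 Ω
  C: Z = 1/(jωC) = -j/(ω·C) = 0 - j6604 Ω
Step 3 — Series combination: Z_total = R + C = 14 - j6604 Ω = 6604∠-89.9° Ω.

Z = 14 - j6604 Ω = 6604∠-89.9° Ω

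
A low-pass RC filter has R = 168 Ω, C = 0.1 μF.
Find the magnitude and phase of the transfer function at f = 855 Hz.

Step 1 — Angular frequency: ω = 2π·855 = 5372 rad/s.
Step 2 — Transfer function: H(jω) = 1/(1 + jωRC).
Step 3 — Denominator: 1 + jωRC = 1 + j·5372·168·1e-07 = 1 + j0.09025.
Step 4 — H = 0.9919 - j0.08952.
Step 5 — Magnitude: |H| = 0.996 (-0.0 dB); phase: φ = -5.2°.

|H| = 0.996 (-0.0 dB), φ = -5.2°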